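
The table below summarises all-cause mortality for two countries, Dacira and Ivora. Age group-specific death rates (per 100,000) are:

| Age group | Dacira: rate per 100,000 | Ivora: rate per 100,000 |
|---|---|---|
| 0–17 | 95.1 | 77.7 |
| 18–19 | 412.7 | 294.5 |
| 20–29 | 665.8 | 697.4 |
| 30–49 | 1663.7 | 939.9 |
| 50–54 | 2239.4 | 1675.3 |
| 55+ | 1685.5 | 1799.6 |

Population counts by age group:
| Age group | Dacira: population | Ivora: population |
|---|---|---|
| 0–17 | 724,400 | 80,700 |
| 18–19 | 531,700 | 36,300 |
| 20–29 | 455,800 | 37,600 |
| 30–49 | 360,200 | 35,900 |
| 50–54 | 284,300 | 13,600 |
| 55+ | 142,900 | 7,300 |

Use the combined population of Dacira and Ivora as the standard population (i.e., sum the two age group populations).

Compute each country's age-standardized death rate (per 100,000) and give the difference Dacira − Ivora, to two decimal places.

Combined standard total = 2,710,700; weights = 0.2970, 0.2095, 0.1820, 0.1461, 0.1099, 0.0554.
Dacira: 0.2970×95.1 + 0.2095×412.7 + 0.1820×665.8 + 0.1461×1663.7 + 0.1099×2239.4 + 0.0554×1685.5 = 818.5175 per 100,000.
Ivora: 0.2970×77.7 + 0.2095×294.5 + 0.1820×697.4 + 0.1461×939.9 + 0.1099×1675.3 + 0.0554×1799.6 = 632.8976 per 100,000.
Difference = 818.5175 − 632.8976 = 185.6198.

185.62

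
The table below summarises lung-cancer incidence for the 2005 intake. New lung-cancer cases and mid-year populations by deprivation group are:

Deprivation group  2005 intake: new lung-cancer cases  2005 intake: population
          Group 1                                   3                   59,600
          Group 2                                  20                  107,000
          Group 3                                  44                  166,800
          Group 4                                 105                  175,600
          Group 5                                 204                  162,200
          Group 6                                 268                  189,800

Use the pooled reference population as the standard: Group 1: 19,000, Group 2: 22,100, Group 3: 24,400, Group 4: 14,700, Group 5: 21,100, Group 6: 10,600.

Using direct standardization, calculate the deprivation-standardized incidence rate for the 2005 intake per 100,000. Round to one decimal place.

Deprivation-specific rates per 100,000 for the 2005 intake: 5.03, 18.69, 26.38, 59.79, 125.77, 141.20.
Standard total = 111,900; weights = 0.1698, 0.1975, 0.2181, 0.1314, 0.1886, 0.0947.
Standardized rate: 0.1698×5.03 + 0.1975×18.69 + 0.2181×26.38 + 0.1314×59.79 + 0.1886×125.77 + 0.0947×141.20 = 55.2444 per 100,000.

55.2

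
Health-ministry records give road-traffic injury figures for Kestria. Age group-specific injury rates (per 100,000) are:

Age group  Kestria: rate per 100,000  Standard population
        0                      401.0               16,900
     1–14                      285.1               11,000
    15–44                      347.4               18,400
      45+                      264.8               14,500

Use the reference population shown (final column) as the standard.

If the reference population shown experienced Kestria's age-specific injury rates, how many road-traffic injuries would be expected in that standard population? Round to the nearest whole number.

201

Expected road-traffic injuries = Σ (standard pop × age-specific rate ÷ 100,000)
= 16,900×401.0/100,000 + 11,000×285.1/100,000 + 18,400×347.4/100,000 + 14,500×264.8/100,000
= 67.77 + 31.36 + 63.92 + 38.40 = 201.45.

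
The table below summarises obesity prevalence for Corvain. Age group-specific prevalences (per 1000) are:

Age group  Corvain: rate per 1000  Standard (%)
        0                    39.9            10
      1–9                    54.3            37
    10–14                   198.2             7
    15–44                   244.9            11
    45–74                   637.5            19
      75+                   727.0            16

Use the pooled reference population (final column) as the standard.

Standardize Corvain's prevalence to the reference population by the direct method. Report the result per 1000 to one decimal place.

Standard weights: 0.10, 0.37, 0.07, 0.11, 0.19, 0.16.
Standardized rate: 0.1000×39.9 + 0.3700×54.3 + 0.0700×198.2 + 0.1100×244.9 + 0.1900×637.5 + 0.1600×727.0 = 302.3390 per 1000.

302.3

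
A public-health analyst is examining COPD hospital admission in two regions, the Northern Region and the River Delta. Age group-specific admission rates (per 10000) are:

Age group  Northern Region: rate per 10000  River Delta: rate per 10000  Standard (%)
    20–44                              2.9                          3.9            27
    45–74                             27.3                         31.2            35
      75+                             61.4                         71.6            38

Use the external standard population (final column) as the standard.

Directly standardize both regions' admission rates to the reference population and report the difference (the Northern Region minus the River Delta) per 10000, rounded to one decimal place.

Standard weights: 0.27, 0.35, 0.38.
The Northern Region: 0.2700×2.9 + 0.3500×27.3 + 0.3800×61.4 = 33.6700 per 10000.
The River Delta: 0.2700×3.9 + 0.3500×31.2 + 0.3800×71.6 = 39.1810 per 10000.
Difference = 33.6700 − 39.1810 = -5.5110.

-5.5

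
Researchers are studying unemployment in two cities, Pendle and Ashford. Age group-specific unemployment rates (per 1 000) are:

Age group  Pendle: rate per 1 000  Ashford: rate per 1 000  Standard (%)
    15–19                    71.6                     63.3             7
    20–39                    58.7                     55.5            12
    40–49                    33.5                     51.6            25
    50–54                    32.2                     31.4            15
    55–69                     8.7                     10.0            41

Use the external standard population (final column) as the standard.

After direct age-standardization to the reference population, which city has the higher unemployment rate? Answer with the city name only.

Standard weights: 0.07, 0.12, 0.25, 0.15, 0.41.
Pendle: 0.0700×71.6 + 0.1200×58.7 + 0.2500×33.5 + 0.1500×32.2 + 0.4100×8.7 = 28.8280 per 1 000.
Ashford: 0.0700×63.3 + 0.1200×55.5 + 0.2500×51.6 + 0.1500×31.4 + 0.4100×10.0 = 32.8010 per 1 000.

Ashford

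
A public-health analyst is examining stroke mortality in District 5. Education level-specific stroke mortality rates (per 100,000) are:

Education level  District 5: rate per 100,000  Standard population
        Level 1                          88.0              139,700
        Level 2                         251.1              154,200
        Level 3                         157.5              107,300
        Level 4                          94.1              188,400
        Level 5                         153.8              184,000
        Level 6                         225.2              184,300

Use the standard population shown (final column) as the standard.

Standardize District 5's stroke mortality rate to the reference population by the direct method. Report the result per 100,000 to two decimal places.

Standard total = 957,900; weights = 0.1458, 0.1610, 0.1120, 0.1967, 0.1921, 0.1924.
Standardized rate: 0.1458×88.0 + 0.1610×251.1 + 0.1120×157.5 + 0.1967×94.1 + 0.1921×153.8 + 0.1924×225.2 = 162.2768 per 100,000.

162.28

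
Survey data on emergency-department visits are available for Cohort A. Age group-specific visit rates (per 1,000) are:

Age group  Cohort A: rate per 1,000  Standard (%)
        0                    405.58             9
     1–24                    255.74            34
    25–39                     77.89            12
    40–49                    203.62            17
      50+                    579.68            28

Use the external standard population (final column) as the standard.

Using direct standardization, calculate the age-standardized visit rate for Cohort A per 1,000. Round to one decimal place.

329.7

Standard weights: 0.09, 0.34, 0.12, 0.17, 0.28.
Standardized rate: 0.0900×405.58 + 0.3400×255.74 + 0.1200×77.89 + 0.1700×203.62 + 0.2800×579.68 = 329.7264 per 1,000.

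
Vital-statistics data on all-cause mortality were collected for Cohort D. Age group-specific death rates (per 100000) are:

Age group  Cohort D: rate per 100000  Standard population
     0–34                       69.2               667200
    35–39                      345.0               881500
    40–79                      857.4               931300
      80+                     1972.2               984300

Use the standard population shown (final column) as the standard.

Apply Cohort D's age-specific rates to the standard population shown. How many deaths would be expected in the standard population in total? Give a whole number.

30900

Expected deaths = Σ (standard pop × age-specific rate ÷ 100000)
= 667200×69.2/100000 + 881500×345.0/100000 + 931300×857.4/100000 + 984300×1972.2/100000
= 461.70 + 3041.18 + 7984.97 + 19412.36 = 30900.21.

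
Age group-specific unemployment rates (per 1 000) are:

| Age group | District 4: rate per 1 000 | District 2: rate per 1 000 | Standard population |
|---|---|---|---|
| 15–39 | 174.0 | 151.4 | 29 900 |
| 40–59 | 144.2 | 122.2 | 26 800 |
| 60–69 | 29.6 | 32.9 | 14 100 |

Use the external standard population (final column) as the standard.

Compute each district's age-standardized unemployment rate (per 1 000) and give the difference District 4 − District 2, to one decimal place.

17.2

Standard total = 70 800; weights = 0.4223, 0.3785, 0.1992.
District 4: 0.4223×174.0 + 0.3785×144.2 + 0.1992×29.6 = 133.9621 per 1 000.
District 2: 0.4223×151.4 + 0.3785×122.2 + 0.1992×32.9 = 116.7473 per 1 000.
Difference = 133.9621 − 116.7473 = 17.2148.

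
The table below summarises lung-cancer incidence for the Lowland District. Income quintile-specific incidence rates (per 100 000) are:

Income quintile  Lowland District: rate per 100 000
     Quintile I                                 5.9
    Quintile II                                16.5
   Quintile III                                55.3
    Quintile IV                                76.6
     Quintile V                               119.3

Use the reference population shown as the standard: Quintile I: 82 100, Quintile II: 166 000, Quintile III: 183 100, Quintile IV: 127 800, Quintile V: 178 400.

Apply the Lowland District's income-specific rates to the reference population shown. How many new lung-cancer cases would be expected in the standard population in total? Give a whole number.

Expected new lung-cancer cases = Σ (standard pop × income-specific rate ÷ 100 000)
= 82 100×5.9/100 000 + 166 000×16.5/100 000 + 183 100×55.3/100 000 + 127 800×76.6/100 000 + 178 400×119.3/100 000
= 4.84 + 27.39 + 101.25 + 97.89 + 212.83 = 444.21.

444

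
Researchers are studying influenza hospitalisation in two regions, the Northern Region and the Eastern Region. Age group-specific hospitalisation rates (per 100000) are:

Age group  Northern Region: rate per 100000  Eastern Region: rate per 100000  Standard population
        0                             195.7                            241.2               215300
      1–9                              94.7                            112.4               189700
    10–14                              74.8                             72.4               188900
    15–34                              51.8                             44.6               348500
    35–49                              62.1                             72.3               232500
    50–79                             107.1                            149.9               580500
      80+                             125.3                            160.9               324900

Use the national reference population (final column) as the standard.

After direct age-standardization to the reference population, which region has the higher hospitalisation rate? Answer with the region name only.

Standard total = 2080300; weights = 0.1035, 0.0912, 0.0908, 0.1675, 0.1118, 0.2790, 0.1562.
The Northern Region: 0.1035×195.7 + 0.0912×94.7 + 0.0908×74.8 + 0.1675×51.8 + 0.1118×62.1 + 0.2790×107.1 + 0.1562×125.3 = 100.7550 per 100000.
The Eastern Region: 0.1035×241.2 + 0.0912×112.4 + 0.0908×72.4 + 0.1675×44.6 + 0.1118×72.3 + 0.2790×149.9 + 0.1562×160.9 = 124.2971 per 100000.

Eastern Region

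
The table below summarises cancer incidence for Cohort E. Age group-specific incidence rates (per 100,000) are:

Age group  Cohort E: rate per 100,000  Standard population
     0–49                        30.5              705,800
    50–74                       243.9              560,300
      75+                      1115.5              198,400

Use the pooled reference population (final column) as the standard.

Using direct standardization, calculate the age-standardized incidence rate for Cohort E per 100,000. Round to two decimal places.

259.13

Standard total = 1,464,500; weights = 0.4819, 0.3826, 0.1355.
Standardized rate: 0.4819×30.5 + 0.3826×243.9 + 0.1355×1115.5 = 259.1323 per 100,000.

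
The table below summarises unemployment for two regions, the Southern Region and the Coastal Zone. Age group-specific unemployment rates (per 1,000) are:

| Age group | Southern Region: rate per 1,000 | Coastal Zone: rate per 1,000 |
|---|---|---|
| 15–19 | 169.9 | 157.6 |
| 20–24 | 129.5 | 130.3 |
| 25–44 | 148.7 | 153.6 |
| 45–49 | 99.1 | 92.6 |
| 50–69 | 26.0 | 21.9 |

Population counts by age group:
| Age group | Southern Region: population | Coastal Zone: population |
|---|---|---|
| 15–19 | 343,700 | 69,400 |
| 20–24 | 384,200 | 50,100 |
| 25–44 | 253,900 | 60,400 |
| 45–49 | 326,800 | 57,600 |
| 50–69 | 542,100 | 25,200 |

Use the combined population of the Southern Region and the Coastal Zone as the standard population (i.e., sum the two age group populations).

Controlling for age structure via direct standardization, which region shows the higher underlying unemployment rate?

Combined standard total = 2,113,400; weights = 0.1955, 0.2055, 0.1487, 0.1819, 0.2684.
The Southern Region: 0.1955×169.9 + 0.2055×129.5 + 0.1487×148.7 + 0.1819×99.1 + 0.2684×26.0 = 106.9404 per 1,000.
The Coastal Zone: 0.1955×157.6 + 0.2055×130.3 + 0.1487×153.6 + 0.1819×92.6 + 0.2684×21.9 = 103.1464 per 1,000.
The crude rates (103.95 vs 124.20) would put the Coastal Zone higher, but that reflects its age composition; once standardized to a common age structure, the Southern Region has the higher underlying rate.

Southern Region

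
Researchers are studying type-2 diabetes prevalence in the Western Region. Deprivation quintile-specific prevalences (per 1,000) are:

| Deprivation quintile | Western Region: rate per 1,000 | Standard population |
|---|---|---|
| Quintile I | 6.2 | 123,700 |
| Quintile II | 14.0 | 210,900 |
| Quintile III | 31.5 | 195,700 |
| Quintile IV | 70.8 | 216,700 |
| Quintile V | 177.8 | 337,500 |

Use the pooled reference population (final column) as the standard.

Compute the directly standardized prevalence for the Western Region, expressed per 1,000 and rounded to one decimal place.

Standard total = 1,084,500; weights = 0.1141, 0.1945, 0.1805, 0.1998, 0.3112.
Standardized rate: 0.1141×6.2 + 0.1945×14.0 + 0.1805×31.5 + 0.1998×70.8 + 0.3112×177.8 = 78.5929 per 1,000.

78.6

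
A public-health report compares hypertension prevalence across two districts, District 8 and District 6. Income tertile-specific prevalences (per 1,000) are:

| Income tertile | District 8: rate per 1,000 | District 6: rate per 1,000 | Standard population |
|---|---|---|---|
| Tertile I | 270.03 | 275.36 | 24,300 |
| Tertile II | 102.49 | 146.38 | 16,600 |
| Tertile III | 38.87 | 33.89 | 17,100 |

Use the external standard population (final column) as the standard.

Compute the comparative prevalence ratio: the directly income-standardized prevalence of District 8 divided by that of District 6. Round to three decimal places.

0.920

Standard total = 58,000; weights = 0.4190, 0.2862, 0.2948.
District 8: 0.4190×270.03 + 0.2862×102.49 + 0.2948×38.87 = 153.9266 per 1,000.
District 6: 0.4190×275.36 + 0.2862×146.38 + 0.2948×33.89 = 167.2530 per 1,000.
Ratio = 153.9266 ÷ 167.2530 = 0.92032.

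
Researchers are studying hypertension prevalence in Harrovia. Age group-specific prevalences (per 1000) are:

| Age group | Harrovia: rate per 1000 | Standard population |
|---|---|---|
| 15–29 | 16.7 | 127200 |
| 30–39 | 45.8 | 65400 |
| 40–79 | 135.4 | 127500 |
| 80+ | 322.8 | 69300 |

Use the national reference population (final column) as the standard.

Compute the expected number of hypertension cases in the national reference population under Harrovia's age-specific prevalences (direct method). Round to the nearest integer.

Expected hypertension cases = Σ (standard pop × age-specific rate ÷ 1000)
= 127200×16.7/1000 + 65400×45.8/1000 + 127500×135.4/1000 + 69300×322.8/1000
= 2124.24 + 2995.32 + 17263.50 + 22370.04 = 44753.10.

44753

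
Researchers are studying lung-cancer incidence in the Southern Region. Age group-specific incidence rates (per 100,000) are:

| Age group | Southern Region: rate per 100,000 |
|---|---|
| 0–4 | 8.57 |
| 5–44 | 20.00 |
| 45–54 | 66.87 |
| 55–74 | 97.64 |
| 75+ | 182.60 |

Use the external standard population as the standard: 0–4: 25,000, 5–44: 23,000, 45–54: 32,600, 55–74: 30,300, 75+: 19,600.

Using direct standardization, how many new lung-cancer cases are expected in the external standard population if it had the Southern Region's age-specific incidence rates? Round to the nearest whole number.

Expected new lung-cancer cases = Σ (standard pop × age-specific rate ÷ 100,000)
= 25,000×8.57/100,000 + 23,000×20.00/100,000 + 32,600×66.87/100,000 + 30,300×97.64/100,000 + 19,600×182.60/100,000
= 2.14 + 4.60 + 21.80 + 29.58 + 35.79 = 93.92.

94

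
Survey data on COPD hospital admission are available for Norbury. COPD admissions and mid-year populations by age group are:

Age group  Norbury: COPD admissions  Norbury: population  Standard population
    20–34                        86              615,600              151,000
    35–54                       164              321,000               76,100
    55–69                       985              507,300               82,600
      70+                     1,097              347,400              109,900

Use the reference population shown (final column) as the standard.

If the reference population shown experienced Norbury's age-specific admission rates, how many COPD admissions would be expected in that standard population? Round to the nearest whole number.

Age-specific rates per 10,000 for Norbury: 1.40, 5.11, 19.42, 31.58.
Expected COPD admissions = Σ (standard pop × age-specific rate ÷ 10,000)
= 151,000×1.40/10,000 + 76,100×5.11/10,000 + 82,600×19.42/10,000 + 109,900×31.58/10,000
= 21.09 + 38.88 + 160.38 + 347.04 = 567.39.

567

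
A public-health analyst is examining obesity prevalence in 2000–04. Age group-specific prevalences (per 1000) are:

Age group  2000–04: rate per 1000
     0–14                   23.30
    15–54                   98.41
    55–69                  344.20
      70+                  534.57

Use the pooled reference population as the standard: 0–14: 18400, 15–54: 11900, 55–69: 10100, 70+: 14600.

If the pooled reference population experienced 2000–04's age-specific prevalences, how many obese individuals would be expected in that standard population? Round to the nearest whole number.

Expected obese individuals = Σ (standard pop × age-specific rate ÷ 1000)
= 18400×23.30/1000 + 11900×98.41/1000 + 10100×344.20/1000 + 14600×534.57/1000
= 428.72 + 1171.08 + 3476.42 + 7804.72 = 12880.94.

12881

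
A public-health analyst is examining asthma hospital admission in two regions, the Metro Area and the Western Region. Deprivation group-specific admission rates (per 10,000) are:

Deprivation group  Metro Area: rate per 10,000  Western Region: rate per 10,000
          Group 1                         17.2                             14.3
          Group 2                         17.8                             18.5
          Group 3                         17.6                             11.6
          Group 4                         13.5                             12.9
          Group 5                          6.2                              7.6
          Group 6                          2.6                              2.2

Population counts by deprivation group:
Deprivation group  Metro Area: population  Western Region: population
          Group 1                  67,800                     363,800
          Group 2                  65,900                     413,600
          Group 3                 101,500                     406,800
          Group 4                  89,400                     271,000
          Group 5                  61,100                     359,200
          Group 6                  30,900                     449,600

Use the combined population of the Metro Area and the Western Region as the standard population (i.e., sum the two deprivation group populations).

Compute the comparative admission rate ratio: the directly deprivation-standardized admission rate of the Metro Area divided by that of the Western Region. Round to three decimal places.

1.127

Combined standard total = 2,680,600; weights = 0.1610, 0.1789, 0.1896, 0.1344, 0.1568, 0.1793.
The Metro Area: 0.1610×17.2 + 0.1789×17.8 + 0.1896×17.6 + 0.1344×13.5 + 0.1568×6.2 + 0.1793×2.6 = 12.5439 per 10,000.
The Western Region: 0.1610×14.3 + 0.1789×18.5 + 0.1896×11.6 + 0.1344×12.9 + 0.1568×7.6 + 0.1793×2.2 = 11.1316 per 10,000.
Ratio = 12.5439 ÷ 11.1316 = 1.12687.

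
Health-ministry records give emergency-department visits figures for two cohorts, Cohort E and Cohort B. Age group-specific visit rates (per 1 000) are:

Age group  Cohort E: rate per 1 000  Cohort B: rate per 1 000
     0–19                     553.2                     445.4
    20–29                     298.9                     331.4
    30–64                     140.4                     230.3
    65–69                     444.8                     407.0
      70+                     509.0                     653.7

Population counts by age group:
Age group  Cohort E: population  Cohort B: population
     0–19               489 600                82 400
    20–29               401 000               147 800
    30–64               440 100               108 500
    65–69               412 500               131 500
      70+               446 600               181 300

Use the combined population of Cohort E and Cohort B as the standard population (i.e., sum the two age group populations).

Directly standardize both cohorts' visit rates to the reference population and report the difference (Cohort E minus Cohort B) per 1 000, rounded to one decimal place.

-26.7

Combined standard total = 2 841 300; weights = 0.2013, 0.1932, 0.1931, 0.1915, 0.2210.
Cohort E: 0.2013×553.2 + 0.1932×298.9 + 0.1931×140.4 + 0.1915×444.8 + 0.2210×509.0 = 393.8558 per 1 000.
Cohort B: 0.2013×445.4 + 0.1932×331.4 + 0.1931×230.3 + 0.1915×407.0 + 0.2210×653.7 = 420.5293 per 1 000.
Difference = 393.8558 − 420.5293 = -26.6735.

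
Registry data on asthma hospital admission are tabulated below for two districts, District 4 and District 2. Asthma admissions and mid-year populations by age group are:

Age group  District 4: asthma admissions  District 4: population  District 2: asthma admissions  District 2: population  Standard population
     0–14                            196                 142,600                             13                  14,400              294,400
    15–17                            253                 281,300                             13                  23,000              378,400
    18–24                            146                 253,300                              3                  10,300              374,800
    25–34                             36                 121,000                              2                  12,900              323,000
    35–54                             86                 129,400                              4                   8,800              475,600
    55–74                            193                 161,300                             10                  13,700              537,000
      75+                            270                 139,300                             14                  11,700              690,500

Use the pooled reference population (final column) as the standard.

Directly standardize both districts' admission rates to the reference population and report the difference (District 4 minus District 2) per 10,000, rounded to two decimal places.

Age-specific rates per 10,000 for District 4: 13.74, 8.99, 5.76, 2.98, 6.65, 11.97, 19.38.
For District 2: 9.03, 5.65, 2.91, 1.55, 4.55, 7.30, 11.97.
Standard total = 3,073,700; weights = 0.0958, 0.1231, 0.1219, 0.1051, 0.1547, 0.1747, 0.2246.
District 4: 0.0958×13.74 + 0.1231×8.99 + 0.1219×5.76 + 0.1051×2.98 + 0.1547×6.65 + 0.1747×11.97 + 0.2246×19.38 = 10.9123 per 10,000.
District 2: 0.0958×9.03 + 0.1231×5.65 + 0.1219×2.91 + 0.1051×1.55 + 0.1547×4.55 + 0.1747×7.30 + 0.2246×11.97 = 6.7453 per 10,000.
Difference = 10.9123 − 6.7453 = 4.1670.

4.17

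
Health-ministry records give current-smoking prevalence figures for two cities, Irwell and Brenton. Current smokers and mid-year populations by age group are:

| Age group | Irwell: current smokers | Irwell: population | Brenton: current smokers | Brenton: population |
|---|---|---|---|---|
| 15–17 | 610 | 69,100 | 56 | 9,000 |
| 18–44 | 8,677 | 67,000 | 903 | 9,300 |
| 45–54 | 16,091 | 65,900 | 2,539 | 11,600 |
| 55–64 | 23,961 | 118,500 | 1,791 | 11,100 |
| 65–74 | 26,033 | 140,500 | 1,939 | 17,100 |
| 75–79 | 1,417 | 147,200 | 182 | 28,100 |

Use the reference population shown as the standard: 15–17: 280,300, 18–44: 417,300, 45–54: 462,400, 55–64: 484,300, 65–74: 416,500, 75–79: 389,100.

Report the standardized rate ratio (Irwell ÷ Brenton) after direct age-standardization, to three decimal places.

1.283

Age-specific rates per 1,000 for Irwell: 8.828, 129.507, 244.173, 202.203, 185.288, 9.626.
For Brenton: 6.222, 97.097, 218.879, 161.351, 113.392, 6.477.
Standard total = 2,449,900; weights = 0.1144, 0.1703, 0.1887, 0.1977, 0.1700, 0.1588.
Irwell: 0.1144×8.828 + 0.1703×129.507 + 0.1887×244.173 + 0.1977×202.203 + 0.1700×185.288 + 0.1588×9.626 = 142.1561 per 1,000.
Brenton: 0.1144×6.222 + 0.1703×97.097 + 0.1887×218.879 + 0.1977×161.351 + 0.1700×113.392 + 0.1588×6.477 = 110.7648 per 1,000.
Ratio = 142.1561 ÷ 110.7648 = 1.28341.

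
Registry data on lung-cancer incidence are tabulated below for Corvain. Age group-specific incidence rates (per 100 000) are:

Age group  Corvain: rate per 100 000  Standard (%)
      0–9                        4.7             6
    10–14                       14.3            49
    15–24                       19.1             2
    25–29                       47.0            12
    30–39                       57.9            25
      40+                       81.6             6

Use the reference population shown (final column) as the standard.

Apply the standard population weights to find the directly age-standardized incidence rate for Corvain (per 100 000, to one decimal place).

32.7

Standard weights: 0.06, 0.49, 0.02, 0.12, 0.25, 0.06.
Standardized rate: 0.0600×4.7 + 0.4900×14.3 + 0.0200×19.1 + 0.1200×47.0 + 0.2500×57.9 + 0.0600×81.6 = 32.6820 per 100 000.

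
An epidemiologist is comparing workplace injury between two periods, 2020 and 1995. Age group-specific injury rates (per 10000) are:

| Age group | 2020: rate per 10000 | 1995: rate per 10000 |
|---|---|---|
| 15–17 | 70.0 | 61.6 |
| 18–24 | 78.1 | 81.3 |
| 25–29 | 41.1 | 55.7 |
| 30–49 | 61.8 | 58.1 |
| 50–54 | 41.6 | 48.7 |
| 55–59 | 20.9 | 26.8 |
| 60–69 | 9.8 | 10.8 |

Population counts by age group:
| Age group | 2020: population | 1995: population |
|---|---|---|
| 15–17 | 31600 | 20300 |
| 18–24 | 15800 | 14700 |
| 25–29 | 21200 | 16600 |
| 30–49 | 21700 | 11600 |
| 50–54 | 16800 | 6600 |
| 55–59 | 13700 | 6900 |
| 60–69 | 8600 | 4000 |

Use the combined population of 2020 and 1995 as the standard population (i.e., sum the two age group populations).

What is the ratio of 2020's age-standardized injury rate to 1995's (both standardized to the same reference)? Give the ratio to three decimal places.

Combined standard total = 210100; weights = 0.2470, 0.1452, 0.1799, 0.1585, 0.1114, 0.0980, 0.0600.
2020: 0.2470×70.0 + 0.1452×78.1 + 0.1799×41.1 + 0.1585×61.8 + 0.1114×41.6 + 0.0980×20.9 + 0.0600×9.8 = 53.0891 per 10000.
1995: 0.2470×61.6 + 0.1452×81.3 + 0.1799×55.7 + 0.1585×58.1 + 0.1114×48.7 + 0.0980×26.8 + 0.0600×10.8 = 54.9482 per 10000.
Ratio = 53.0891 ÷ 54.9482 = 0.96617.

0.966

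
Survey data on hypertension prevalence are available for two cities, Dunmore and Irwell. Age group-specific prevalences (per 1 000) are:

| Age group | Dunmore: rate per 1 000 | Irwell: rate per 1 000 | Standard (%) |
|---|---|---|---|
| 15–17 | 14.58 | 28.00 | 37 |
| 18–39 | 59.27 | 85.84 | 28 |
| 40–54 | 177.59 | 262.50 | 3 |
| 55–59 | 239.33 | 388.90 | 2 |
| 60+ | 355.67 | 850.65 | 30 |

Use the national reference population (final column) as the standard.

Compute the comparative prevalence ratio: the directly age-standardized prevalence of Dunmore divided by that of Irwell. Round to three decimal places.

Standard weights: 0.37, 0.28, 0.03, 0.02, 0.30.
Dunmore: 0.3700×14.58 + 0.2800×59.27 + 0.0300×177.59 + 0.0200×239.33 + 0.3000×355.67 = 138.8055 per 1 000.
Irwell: 0.3700×28.00 + 0.2800×85.84 + 0.0300×262.50 + 0.0200×388.90 + 0.3000×850.65 = 305.2432 per 1 000.
Ratio = 138.8055 ÷ 305.2432 = 0.45474.

0.455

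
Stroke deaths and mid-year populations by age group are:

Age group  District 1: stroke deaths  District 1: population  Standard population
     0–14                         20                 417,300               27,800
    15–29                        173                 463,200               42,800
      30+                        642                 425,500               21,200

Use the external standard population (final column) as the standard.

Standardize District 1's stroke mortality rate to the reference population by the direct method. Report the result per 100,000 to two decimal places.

Age-specific rates per 100,000 for District 1: 4.79, 37.35, 150.88.
Standard total = 91,800; weights = 0.3028, 0.4662, 0.2309.
Standardized rate: 0.3028×4.79 + 0.4662×37.35 + 0.2309×150.88 = 53.7086 per 100,000.

53.71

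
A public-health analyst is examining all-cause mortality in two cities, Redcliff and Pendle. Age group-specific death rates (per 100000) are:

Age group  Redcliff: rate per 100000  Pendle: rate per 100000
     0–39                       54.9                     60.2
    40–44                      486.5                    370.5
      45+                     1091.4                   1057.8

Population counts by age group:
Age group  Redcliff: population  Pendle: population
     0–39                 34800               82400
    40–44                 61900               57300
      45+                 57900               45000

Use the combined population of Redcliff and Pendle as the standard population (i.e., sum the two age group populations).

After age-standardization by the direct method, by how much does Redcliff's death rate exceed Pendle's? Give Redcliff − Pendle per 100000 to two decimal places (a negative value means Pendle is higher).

49.11

Combined standard total = 339300; weights = 0.3454, 0.3513, 0.3033.
Redcliff: 0.3454×54.9 + 0.3513×486.5 + 0.3033×1091.4 = 520.8669 per 100000.
Pendle: 0.3454×60.2 + 0.3513×370.5 + 0.3033×1057.8 = 471.7556 per 100000.
Difference = 520.8669 − 471.7556 = 49.1113.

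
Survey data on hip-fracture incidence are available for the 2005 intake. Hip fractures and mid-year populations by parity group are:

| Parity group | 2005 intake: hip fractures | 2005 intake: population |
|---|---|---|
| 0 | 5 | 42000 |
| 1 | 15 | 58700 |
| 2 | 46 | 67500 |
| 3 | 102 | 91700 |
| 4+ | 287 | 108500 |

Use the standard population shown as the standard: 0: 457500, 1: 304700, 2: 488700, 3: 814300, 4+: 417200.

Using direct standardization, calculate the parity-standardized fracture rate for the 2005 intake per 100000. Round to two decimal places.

Parity-specific rates per 100000 for the 2005 intake: 11.90, 25.55, 68.15, 111.23, 264.52.
Standard total = 2482400; weights = 0.1843, 0.1227, 0.1969, 0.3280, 0.1681.
Standardized rate: 0.1843×11.90 + 0.1227×25.55 + 0.1969×68.15 + 0.3280×111.23 + 0.1681×264.52 = 99.6895 per 100000.

99.69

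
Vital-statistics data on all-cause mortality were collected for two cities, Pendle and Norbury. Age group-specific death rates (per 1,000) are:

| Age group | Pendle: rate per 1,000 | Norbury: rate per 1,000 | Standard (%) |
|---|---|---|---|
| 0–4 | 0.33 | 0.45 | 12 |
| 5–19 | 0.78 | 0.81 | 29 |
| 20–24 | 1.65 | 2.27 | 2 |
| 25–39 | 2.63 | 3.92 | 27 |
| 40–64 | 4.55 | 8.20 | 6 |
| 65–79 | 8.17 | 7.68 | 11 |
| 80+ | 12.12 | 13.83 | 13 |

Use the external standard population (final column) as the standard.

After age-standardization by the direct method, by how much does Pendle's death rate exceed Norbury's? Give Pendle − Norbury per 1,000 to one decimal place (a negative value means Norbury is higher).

-0.8

Standard weights: 0.12, 0.29, 0.02, 0.27, 0.06, 0.11, 0.13.
Pendle: 0.1200×0.33 + 0.2900×0.78 + 0.0200×1.65 + 0.2700×2.63 + 0.0600×4.55 + 0.1100×8.17 + 0.1300×12.12 = 3.7562 per 1,000.
Norbury: 0.1200×0.45 + 0.2900×0.81 + 0.0200×2.27 + 0.2700×3.92 + 0.0600×8.20 + 0.1100×7.68 + 0.1300×13.83 = 4.5274 per 1,000.
Difference = 3.7562 − 4.5274 = -0.7712.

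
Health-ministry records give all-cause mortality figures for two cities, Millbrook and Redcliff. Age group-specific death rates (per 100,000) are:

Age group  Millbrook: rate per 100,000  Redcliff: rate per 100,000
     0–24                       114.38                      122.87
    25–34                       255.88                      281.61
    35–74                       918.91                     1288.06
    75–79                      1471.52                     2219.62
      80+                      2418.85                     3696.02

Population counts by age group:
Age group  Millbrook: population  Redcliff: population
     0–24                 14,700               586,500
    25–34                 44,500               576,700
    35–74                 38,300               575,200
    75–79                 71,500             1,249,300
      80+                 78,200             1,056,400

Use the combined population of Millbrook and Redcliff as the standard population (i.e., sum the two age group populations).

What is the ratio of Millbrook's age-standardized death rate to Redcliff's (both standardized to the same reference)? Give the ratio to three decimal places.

Combined standard total = 4,291,300; weights = 0.1401, 0.1448, 0.1430, 0.3078, 0.2644.
Millbrook: 0.1401×114.38 + 0.1448×255.88 + 0.1430×918.91 + 0.3078×1471.52 + 0.2644×2418.85 = 1276.8811 per 100,000.
Redcliff: 0.1401×122.87 + 0.1448×281.61 + 0.1430×1288.06 + 0.3078×2219.62 + 0.2644×3696.02 = 1902.5025 per 100,000.
Ratio = 1276.8811 ÷ 1902.5025 = 0.67116.

0.671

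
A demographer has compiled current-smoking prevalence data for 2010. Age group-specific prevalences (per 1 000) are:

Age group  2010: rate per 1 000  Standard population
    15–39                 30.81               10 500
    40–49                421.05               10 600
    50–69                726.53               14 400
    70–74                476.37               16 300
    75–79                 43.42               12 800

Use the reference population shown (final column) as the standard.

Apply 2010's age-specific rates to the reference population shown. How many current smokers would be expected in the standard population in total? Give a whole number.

Expected current smokers = Σ (standard pop × age-specific rate ÷ 1 000)
= 10 500×30.81/1 000 + 10 600×421.05/1 000 + 14 400×726.53/1 000 + 16 300×476.37/1 000 + 12 800×43.42/1 000
= 323.50 + 4463.13 + 10462.03 + 7764.83 + 555.78 = 23569.27.

23569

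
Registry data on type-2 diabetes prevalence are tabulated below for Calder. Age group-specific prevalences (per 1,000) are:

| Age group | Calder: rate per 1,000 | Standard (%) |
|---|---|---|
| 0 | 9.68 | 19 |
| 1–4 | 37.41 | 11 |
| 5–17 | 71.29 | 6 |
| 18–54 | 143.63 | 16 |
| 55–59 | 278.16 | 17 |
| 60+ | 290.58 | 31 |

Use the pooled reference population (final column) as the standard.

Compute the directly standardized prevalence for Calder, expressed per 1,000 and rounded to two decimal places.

170.58

Standard weights: 0.19, 0.11, 0.06, 0.16, 0.17, 0.31.
Standardized rate: 0.1900×9.68 + 0.1100×37.41 + 0.0600×71.29 + 0.1600×143.63 + 0.1700×278.16 + 0.3100×290.58 = 170.5795 per 1,000.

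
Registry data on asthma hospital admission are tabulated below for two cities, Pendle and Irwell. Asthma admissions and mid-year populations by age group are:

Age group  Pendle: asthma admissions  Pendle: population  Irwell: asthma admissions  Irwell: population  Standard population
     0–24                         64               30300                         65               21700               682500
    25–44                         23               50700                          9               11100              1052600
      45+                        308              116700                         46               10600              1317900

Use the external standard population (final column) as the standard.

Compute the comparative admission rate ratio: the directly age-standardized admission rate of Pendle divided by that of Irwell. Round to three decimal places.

0.626

Age-specific rates per 10000 for Pendle: 21.12, 4.54, 26.39.
For Irwell: 29.95, 8.11, 43.40.
Standard total = 3053000; weights = 0.2236, 0.3448, 0.4317.
Pendle: 0.2236×21.12 + 0.3448×4.54 + 0.4317×26.39 = 17.6789 per 10000.
Irwell: 0.2236×29.95 + 0.3448×8.11 + 0.4317×43.40 = 28.2247 per 10000.
Ratio = 17.6789 ÷ 28.2247 = 0.62636.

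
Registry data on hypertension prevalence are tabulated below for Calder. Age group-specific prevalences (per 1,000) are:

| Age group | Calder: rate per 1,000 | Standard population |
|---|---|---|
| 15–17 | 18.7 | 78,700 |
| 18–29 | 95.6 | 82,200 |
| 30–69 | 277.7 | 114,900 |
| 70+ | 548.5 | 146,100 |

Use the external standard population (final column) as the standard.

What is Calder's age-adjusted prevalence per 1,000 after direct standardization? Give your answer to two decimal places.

287.68

Standard total = 421,900; weights = 0.1865, 0.1948, 0.2723, 0.3463.
Standardized rate: 0.1865×18.7 + 0.1948×95.6 + 0.2723×277.7 + 0.3463×548.5 = 287.6833 per 1,000.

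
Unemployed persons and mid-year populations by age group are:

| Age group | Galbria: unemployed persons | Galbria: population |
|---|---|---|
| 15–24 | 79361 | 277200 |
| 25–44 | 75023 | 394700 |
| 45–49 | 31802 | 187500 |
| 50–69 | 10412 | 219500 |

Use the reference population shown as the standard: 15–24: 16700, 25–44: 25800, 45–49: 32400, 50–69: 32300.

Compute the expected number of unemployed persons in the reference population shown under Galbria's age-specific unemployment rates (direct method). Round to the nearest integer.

16713

Age-specific rates per 1000 for Galbria: 286.295, 190.076, 169.611, 47.435.
Expected unemployed persons = Σ (standard pop × age-specific rate ÷ 1000)
= 16700×286.295/1000 + 25800×190.076/1000 + 32400×169.611/1000 + 32300×47.435/1000
= 4781.13 + 4903.96 + 5495.39 + 1532.15 = 16712.63.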